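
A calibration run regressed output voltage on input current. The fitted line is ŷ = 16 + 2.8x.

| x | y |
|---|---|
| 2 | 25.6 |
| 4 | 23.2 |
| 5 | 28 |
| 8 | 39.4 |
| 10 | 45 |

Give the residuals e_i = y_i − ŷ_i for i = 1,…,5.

x=2: ŷ = 16 + 2.8·2 = 21.6; e = 25.6 − 21.6 = 4
x=4: ŷ = 16 + 2.8·4 = 27.2; e = 23.2 − 27.2 = -4
x=5: ŷ = 16 + 2.8·5 = 30; e = 28 − 30 = -2
x=8: ŷ = 16 + 2.8·8 = 38.4; e = 39.4 − 38.4 = 1
x=10: ŷ = 16 + 2.8·10 = 44; e = 45 − 44 = 1

4, -4, -2, 1, 1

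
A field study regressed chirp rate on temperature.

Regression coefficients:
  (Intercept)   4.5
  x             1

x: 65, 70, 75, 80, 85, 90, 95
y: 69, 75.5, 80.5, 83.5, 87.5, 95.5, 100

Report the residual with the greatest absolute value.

x=65: ŷ = 4.5 + 65 = 69.5; e = 69 − 69.5 = -0.5
x=70: ŷ = 4.5 + 70 = 74.5; e = 75.5 − 74.5 = 1
x=75: ŷ = 4.5 + 75 = 79.5; e = 80.5 − 79.5 = 1
x=80: ŷ = 4.5 + 80 = 84.5; e = 83.5 − 84.5 = -1
x=85: ŷ = 4.5 + 85 = 89.5; e = 87.5 − 89.5 = -2
x=90: ŷ = 4.5 + 90 = 94.5; e = 95.5 − 94.5 = 1
x=95: ŷ = 4.5 + 95 = 99.5; e = 100 − 99.5 = 0.5
Largest |e| is 2 at x = 85, residual -2.

e = -2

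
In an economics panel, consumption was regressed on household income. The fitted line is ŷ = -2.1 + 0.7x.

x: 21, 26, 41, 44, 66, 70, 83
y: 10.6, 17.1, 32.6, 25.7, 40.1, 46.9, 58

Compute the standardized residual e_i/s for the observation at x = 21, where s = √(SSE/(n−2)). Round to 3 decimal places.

x=21: ŷ = -2.1 + 0.7·21 = 12.6; e = 10.6 − 12.6 = -2
x=26: ŷ = -2.1 + 0.7·26 = 16.1; e = 17.1 − 16.1 = 1
x=41: ŷ = -2.1 + 0.7·41 = 26.6; e = 32.6 − 26.6 = 6
x=44: ŷ = -2.1 + 0.7·44 = 28.7; e = 25.7 − 28.7 = -3
x=66: ŷ = -2.1 + 0.7·66 = 44.1; e = 40.1 − 44.1 = -4
x=70: ŷ = -2.1 + 0.7·70 = 46.9; e = 46.9 − 46.9 = 0
x=83: ŷ = -2.1 + 0.7·83 = 56; e = 58 − 56 = 2
SSE = 4 + 1 + 36 + 9 + 16 + 0 + 4 = 70
s = √(70/5) = 3.74166
e/s = -2 / 3.74166 = -0.535

-0.535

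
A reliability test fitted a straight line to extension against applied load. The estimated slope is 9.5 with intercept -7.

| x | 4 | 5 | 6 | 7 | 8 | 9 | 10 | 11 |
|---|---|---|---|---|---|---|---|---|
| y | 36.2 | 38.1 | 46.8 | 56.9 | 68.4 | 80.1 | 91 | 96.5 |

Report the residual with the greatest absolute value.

r = 5.2

x=4: ŷ = -7 + 9.5·4 = 31; r = 36.2 − 31 = 5.2
x=5: ŷ = -7 + 9.5·5 = 40.5; r = 38.1 − 40.5 = -2.4
x=6: ŷ = -7 + 9.5·6 = 50; r = 46.8 − 50 = -3.2
x=7: ŷ = -7 + 9.5·7 = 59.5; r = 56.9 − 59.5 = -2.6
x=8: ŷ = -7 + 9.5·8 = 69; r = 68.4 − 69 = -0.6
x=9: ŷ = -7 + 9.5·9 = 78.5; r = 80.1 − 78.5 = 1.6
x=10: ŷ = -7 + 9.5·10 = 88; r = 91 − 88 = 3
x=11: ŷ = -7 + 9.5·11 = 97.5; r = 96.5 − 97.5 = -1
Largest |r| is 5.2 at x = 4, residual 5.2.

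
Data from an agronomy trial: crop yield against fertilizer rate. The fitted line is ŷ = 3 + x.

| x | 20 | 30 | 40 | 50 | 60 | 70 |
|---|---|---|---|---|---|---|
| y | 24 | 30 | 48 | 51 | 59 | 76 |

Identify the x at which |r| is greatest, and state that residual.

x = 40, r = 5

x=20: ŷ = 3 + 20 = 23; r = 24 − 23 = 1
x=30: ŷ = 3 + 30 = 33; r = 30 − 33 = -3
x=40: ŷ = 3 + 40 = 43; r = 48 − 43 = 5
x=50: ŷ = 3 + 50 = 53; r = 51 − 53 = -2
x=60: ŷ = 3 + 60 = 63; r = 59 − 63 = -4
x=70: ŷ = 3 + 70 = 73; r = 76 − 73 = 3
Largest |r| is 5 at x = 40, residual 5.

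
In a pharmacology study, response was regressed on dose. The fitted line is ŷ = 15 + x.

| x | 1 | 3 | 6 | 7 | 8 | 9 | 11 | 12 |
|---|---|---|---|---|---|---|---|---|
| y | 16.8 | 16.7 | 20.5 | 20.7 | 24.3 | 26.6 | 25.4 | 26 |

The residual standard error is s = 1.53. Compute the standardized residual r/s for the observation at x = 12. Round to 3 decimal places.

ŷ = 15 + 12 = 27
r = 26 − 27 = -1
r/s = -1 / 1.53 = -0.654

-0.654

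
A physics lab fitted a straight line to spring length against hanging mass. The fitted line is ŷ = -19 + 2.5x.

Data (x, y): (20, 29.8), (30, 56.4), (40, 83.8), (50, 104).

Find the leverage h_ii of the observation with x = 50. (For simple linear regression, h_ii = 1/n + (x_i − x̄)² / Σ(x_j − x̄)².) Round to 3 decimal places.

h = 0.700

x̄ = (20 + 30 + 40 + 50)/4 = 35
Σ(x − x̄)² = 225 + 25 + 25 + 225 = 500
h = 1/4 + (15)²/500 = 0.25 + 0.45 = 0.700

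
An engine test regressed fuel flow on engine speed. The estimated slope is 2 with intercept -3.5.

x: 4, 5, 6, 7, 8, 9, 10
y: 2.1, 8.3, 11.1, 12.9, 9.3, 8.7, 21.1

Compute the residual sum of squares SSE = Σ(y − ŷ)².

x=4: ŷ = -3.5 + 2·4 = 4.5; e = 2.1 − 4.5 = -2.4
x=5: ŷ = -3.5 + 2·5 = 6.5; e = 8.3 − 6.5 = 1.8
x=6: ŷ = -3.5 + 2·6 = 8.5; e = 11.1 − 8.5 = 2.6
x=7: ŷ = -3.5 + 2·7 = 10.5; e = 12.9 − 10.5 = 2.4
x=8: ŷ = -3.5 + 2·8 = 12.5; e = 9.3 − 12.5 = -3.2
x=9: ŷ = -3.5 + 2·9 = 14.5; e = 8.7 − 14.5 = -5.8
x=10: ŷ = -3.5 + 2·10 = 16.5; e = 21.1 − 16.5 = 4.6
SSE = 5.76 + 3.24 + 6.76 + 5.76 + 10.24 + 33.64 + 21.16 = 86.56

SSE = 86.56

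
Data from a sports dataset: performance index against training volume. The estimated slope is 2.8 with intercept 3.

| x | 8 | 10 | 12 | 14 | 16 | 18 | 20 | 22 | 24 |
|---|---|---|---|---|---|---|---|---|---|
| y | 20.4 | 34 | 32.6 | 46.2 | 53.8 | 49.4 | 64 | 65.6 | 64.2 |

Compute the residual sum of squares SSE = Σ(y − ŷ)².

SSE = 180

x=8: ŷ = 3 + 2.8·8 = 25.4; r = 20.4 − 25.4 = -5
x=10: ŷ = 3 + 2.8·10 = 31; r = 34 − 31 = 3
x=12: ŷ = 3 + 2.8·12 = 36.6; r = 32.6 − 36.6 = -4
x=14: ŷ = 3 + 2.8·14 = 42.2; r = 46.2 − 42.2 = 4
x=16: ŷ = 3 + 2.8·16 = 47.8; r = 53.8 − 47.8 = 6
x=18: ŷ = 3 + 2.8·18 = 53.4; r = 49.4 − 53.4 = -4
x=20: ŷ = 3 + 2.8·20 = 59; r = 64 − 59 = 5
x=22: ŷ = 3 + 2.8·22 = 64.6; r = 65.6 − 64.6 = 1
x=24: ŷ = 3 + 2.8·24 = 70.2; r = 64.2 − 70.2 = -6
SSE = 25 + 9 + 16 + 16 + 36 + 16 + 25 + 1 + 36 = 180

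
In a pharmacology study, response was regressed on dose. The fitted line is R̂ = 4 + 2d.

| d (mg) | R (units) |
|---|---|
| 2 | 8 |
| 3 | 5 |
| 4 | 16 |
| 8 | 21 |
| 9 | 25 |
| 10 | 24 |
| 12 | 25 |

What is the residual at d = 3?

R̂ = 4 + 2·3 = 10
e = 5 − 10 = -5

e = -5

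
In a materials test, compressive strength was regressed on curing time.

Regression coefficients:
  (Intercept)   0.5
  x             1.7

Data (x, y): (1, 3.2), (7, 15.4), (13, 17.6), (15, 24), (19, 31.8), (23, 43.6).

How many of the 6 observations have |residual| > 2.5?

3

x=1: ŷ = 0.5 + 1.7·1 = 2.2; r = 3.2 − 2.2 = 1
x=7: ŷ = 0.5 + 1.7·7 = 12.4; r = 15.4 − 12.4 = 3
x=13: ŷ = 0.5 + 1.7·13 = 22.6; r = 17.6 − 22.6 = -5
x=15: ŷ = 0.5 + 1.7·15 = 26; r = 24 − 26 = -2
x=19: ŷ = 0.5 + 1.7·19 = 32.8; r = 31.8 − 32.8 = -1
x=23: ŷ = 0.5 + 1.7·23 = 39.6; r = 43.6 − 39.6 = 4
|r| > 2.5: x=7 (|r|=3), x=13 (|r|=5), x=23 (|r|=4) → 3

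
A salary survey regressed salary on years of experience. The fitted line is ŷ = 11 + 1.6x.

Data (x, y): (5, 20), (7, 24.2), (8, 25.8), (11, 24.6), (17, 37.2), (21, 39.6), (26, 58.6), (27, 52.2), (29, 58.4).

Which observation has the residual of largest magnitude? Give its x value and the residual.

x=5: ŷ = 11 + 1.6·5 = 19; e = 20 − 19 = 1
x=7: ŷ = 11 + 1.6·7 = 22.2; e = 24.2 − 22.2 = 2
x=8: ŷ = 11 + 1.6·8 = 23.8; e = 25.8 − 23.8 = 2
x=11: ŷ = 11 + 1.6·11 = 28.6; e = 24.6 − 28.6 = -4
x=17: ŷ = 11 + 1.6·17 = 38.2; e = 37.2 − 38.2 = -1
x=21: ŷ = 11 + 1.6·21 = 44.6; e = 39.6 − 44.6 = -5
x=26: ŷ = 11 + 1.6·26 = 52.6; e = 58.6 − 52.6 = 6
x=27: ŷ = 11 + 1.6·27 = 54.2; e = 52.2 − 54.2 = -2
x=29: ŷ = 11 + 1.6·29 = 57.4; e = 58.4 − 57.4 = 1
Largest |e| is 6 at x = 26, residual 6.

x = 26, e = 6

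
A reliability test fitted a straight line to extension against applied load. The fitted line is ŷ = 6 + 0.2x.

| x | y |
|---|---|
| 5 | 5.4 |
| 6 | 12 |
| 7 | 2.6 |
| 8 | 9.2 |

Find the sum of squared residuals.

SSE = 51.2

x=5: ŷ = 6 + 0.2·5 = 7; r = 5.4 − 7 = -1.6
x=6: ŷ = 6 + 0.2·6 = 7.2; r = 12 − 7.2 = 4.8
x=7: ŷ = 6 + 0.2·7 = 7.4; r = 2.6 − 7.4 = -4.8
x=8: ŷ = 6 + 0.2·8 = 7.6; r = 9.2 − 7.6 = 1.6
SSE = 2.56 + 23.04 + 23.04 + 2.56 = 51.2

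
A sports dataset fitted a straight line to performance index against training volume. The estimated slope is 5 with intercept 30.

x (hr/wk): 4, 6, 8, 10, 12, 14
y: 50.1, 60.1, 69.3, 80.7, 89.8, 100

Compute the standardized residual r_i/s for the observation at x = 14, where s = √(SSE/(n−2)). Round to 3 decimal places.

x=4: ŷ = 30 + 5·4 = 50; r = 50.1 − 50 = 0.1
x=6: ŷ = 30 + 5·6 = 60; r = 60.1 − 60 = 0.1
x=8: ŷ = 30 + 5·8 = 70; r = 69.3 − 70 = -0.7
x=10: ŷ = 30 + 5·10 = 80; r = 80.7 − 80 = 0.7
x=12: ŷ = 30 + 5·12 = 90; r = 89.8 − 90 = -0.2
x=14: ŷ = 30 + 5·14 = 100; r = 100 − 100 = 0
SSE = 0.01 + 0.01 + 0.49 + 0.49 + 0.04 + 0 = 1.04
s = √(1.04/4) = 0.509902
r/s = 0 / 0.509902 = 0.000

0.000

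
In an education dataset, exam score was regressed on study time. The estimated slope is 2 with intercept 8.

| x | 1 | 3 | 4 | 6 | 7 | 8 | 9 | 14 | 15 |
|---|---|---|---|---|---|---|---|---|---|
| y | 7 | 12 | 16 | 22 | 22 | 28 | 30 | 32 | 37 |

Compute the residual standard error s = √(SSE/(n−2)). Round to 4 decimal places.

s = 3.0706

x=1: ŷ = 8 + 2·1 = 10; e = 7 − 10 = -3
x=3: ŷ = 8 + 2·3 = 14; e = 12 − 14 = -2
x=4: ŷ = 8 + 2·4 = 16; e = 16 − 16 = 0
x=6: ŷ = 8 + 2·6 = 20; e = 22 − 20 = 2
x=7: ŷ = 8 + 2·7 = 22; e = 22 − 22 = 0
x=8: ŷ = 8 + 2·8 = 24; e = 28 − 24 = 4
x=9: ŷ = 8 + 2·9 = 26; e = 30 − 26 = 4
x=14: ŷ = 8 + 2·14 = 36; e = 32 − 36 = -4
x=15: ŷ = 8 + 2·15 = 38; e = 37 − 38 = -1
SSE = 9 + 4 + 0 + 4 + 0 + 16 + 16 + 16 + 1 = 66
s = √(66/7) = √9.42857 ≈ 3.0706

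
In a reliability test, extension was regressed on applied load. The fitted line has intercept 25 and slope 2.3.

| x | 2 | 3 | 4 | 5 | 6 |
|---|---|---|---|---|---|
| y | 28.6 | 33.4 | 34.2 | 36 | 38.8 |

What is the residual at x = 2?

ŷ = 25 + 2.3·2 = 29.6
r = 28.6 − 29.6 = -1

r = -1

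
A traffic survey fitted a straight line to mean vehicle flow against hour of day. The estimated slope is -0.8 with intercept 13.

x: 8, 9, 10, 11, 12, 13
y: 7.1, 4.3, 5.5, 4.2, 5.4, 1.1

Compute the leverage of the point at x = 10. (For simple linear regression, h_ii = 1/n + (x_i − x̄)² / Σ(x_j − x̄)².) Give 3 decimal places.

h = 0.181

x̄ = (8 + 9 + 10 + 11 + 12 + 13)/6 = 10.5
Σ(x − x̄)² = 6.25 + 2.25 + 0.25 + 0.25 + 2.25 + 6.25 = 17.5
h = 1/6 + (-0.5)²/17.5 = 0.166667 + 0.0142857 = 0.181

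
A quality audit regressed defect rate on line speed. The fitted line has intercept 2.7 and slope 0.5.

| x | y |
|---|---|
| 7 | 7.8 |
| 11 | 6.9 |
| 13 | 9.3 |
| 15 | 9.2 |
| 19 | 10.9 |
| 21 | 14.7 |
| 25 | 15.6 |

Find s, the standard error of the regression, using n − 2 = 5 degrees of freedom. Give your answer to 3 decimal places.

x=7: ŷ = 2.7 + 0.5·7 = 6.2; e = 7.8 − 6.2 = 1.6
x=11: ŷ = 2.7 + 0.5·11 = 8.2; e = 6.9 − 8.2 = -1.3
x=13: ŷ = 2.7 + 0.5·13 = 9.2; e = 9.3 − 9.2 = 0.1
x=15: ŷ = 2.7 + 0.5·15 = 10.2; e = 9.2 − 10.2 = -1
x=19: ŷ = 2.7 + 0.5·19 = 12.2; e = 10.9 − 12.2 = -1.3
x=21: ŷ = 2.7 + 0.5·21 = 13.2; e = 14.7 − 13.2 = 1.5
x=25: ŷ = 2.7 + 0.5·25 = 15.2; e = 15.6 − 15.2 = 0.4
SSE = 2.56 + 1.69 + 0.01 + 1 + 1.69 + 2.25 + 0.16 = 9.36
s = √(9.36/5) = √1.872 ≈ 1.368

s = 1.368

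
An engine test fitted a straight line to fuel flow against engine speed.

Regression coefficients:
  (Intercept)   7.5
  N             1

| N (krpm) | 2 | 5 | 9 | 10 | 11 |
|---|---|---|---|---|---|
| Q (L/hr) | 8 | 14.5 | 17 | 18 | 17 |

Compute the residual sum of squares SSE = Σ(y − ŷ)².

SSE = 9

N=2: Q̂ = 7.5 + 2 = 9.5; r = 8 − 9.5 = -1.5
N=5: Q̂ = 7.5 + 5 = 12.5; r = 14.5 − 12.5 = 2
N=9: Q̂ = 7.5 + 9 = 16.5; r = 17 − 16.5 = 0.5
N=10: Q̂ = 7.5 + 10 = 17.5; r = 18 − 17.5 = 0.5
N=11: Q̂ = 7.5 + 11 = 18.5; r = 17 − 18.5 = -1.5
SSE = 2.25 + 4 + 0.25 + 0.25 + 2.25 = 9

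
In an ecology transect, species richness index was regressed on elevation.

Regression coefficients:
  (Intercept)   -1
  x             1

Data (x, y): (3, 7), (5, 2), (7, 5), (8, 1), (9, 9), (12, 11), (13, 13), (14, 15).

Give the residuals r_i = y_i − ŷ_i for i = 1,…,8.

x=3: ŷ = -1 + 3 = 2; r = 7 − 2 = 5
x=5: ŷ = -1 + 5 = 4; r = 2 − 4 = -2
x=7: ŷ = -1 + 7 = 6; r = 5 − 6 = -1
x=8: ŷ = -1 + 8 = 7; r = 1 − 7 = -6
x=9: ŷ = -1 + 9 = 8; r = 9 − 8 = 1
x=12: ŷ = -1 + 12 = 11; r = 11 − 11 = 0
x=13: ŷ = -1 + 13 = 12; r = 13 − 12 = 1
x=14: ŷ = -1 + 14 = 13; r = 15 − 13 = 2

5, -2, -1, -6, 1, 0, 1, 2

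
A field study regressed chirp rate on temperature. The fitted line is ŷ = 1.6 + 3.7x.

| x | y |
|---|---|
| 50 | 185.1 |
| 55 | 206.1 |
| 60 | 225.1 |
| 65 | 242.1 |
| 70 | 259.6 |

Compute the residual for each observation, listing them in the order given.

x=50: ŷ = 1.6 + 3.7·50 = 186.6; e = 185.1 − 186.6 = -1.5
x=55: ŷ = 1.6 + 3.7·55 = 205.1; e = 206.1 − 205.1 = 1
x=60: ŷ = 1.6 + 3.7·60 = 223.6; e = 225.1 − 223.6 = 1.5
x=65: ŷ = 1.6 + 3.7·65 = 242.1; e = 242.1 − 242.1 = 0
x=70: ŷ = 1.6 + 3.7·70 = 260.6; e = 259.6 − 260.6 = -1

-1.5, 1, 1.5, 0, -1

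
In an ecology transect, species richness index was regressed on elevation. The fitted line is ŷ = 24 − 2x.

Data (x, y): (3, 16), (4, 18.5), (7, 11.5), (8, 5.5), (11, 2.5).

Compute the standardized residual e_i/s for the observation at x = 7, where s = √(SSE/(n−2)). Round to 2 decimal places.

x=3: ŷ = 24 − 2·3 = 18; e = 16 − 18 = -2
x=4: ŷ = 24 − 2·4 = 16; e = 18.5 − 16 = 2.5
x=7: ŷ = 24 − 2·7 = 10; e = 11.5 − 10 = 1.5
x=8: ŷ = 24 − 2·8 = 8; e = 5.5 − 8 = -2.5
x=11: ŷ = 24 − 2·11 = 2; e = 2.5 − 2 = 0.5
SSE = 4 + 6.25 + 2.25 + 6.25 + 0.25 = 19
s = √(19/3) = 2.51661
e/s = 1.5 / 2.51661 = 0.60

0.60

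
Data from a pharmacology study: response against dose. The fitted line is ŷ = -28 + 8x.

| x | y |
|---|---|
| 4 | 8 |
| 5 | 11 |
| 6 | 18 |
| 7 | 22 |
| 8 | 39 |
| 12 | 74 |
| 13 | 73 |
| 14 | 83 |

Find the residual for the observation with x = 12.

r = 6

ŷ = -28 + 8·12 = 68
r = 74 − 68 = 6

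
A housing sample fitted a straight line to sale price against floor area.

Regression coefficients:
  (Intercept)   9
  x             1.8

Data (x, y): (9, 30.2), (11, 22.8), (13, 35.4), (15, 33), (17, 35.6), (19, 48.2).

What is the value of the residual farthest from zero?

e = -6

x=9: ŷ = 9 + 1.8·9 = 25.2; e = 30.2 − 25.2 = 5
x=11: ŷ = 9 + 1.8·11 = 28.8; e = 22.8 − 28.8 = -6
x=13: ŷ = 9 + 1.8·13 = 32.4; e = 35.4 − 32.4 = 3
x=15: ŷ = 9 + 1.8·15 = 36; e = 33 − 36 = -3
x=17: ŷ = 9 + 1.8·17 = 39.6; e = 35.6 − 39.6 = -4
x=19: ŷ = 9 + 1.8·19 = 43.2; e = 48.2 − 43.2 = 5
Largest |e| is 6 at x = 11, residual -6.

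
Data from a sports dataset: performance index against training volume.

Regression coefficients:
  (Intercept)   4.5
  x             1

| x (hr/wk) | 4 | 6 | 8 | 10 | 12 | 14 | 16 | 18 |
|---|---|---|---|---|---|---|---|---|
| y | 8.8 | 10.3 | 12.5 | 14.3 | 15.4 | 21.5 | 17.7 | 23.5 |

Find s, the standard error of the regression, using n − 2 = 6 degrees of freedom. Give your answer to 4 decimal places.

s = 1.7898

x=4: ŷ = 4.5 + 4 = 8.5; r = 8.8 − 8.5 = 0.3
x=6: ŷ = 4.5 + 6 = 10.5; r = 10.3 − 10.5 = -0.2
x=8: ŷ = 4.5 + 8 = 12.5; r = 12.5 − 12.5 = 0
x=10: ŷ = 4.5 + 10 = 14.5; r = 14.3 − 14.5 = -0.2
x=12: ŷ = 4.5 + 12 = 16.5; r = 15.4 − 16.5 = -1.1
x=14: ŷ = 4.5 + 14 = 18.5; r = 21.5 − 18.5 = 3
x=16: ŷ = 4.5 + 16 = 20.5; r = 17.7 − 20.5 = -2.8
x=18: ŷ = 4.5 + 18 = 22.5; r = 23.5 − 22.5 = 1
SSE = 0.09 + 0.04 + 0 + 0.04 + 1.21 + 9 + 7.84 + 1 = 19.22
s = √(19.22/6) = √3.20333 ≈ 1.7898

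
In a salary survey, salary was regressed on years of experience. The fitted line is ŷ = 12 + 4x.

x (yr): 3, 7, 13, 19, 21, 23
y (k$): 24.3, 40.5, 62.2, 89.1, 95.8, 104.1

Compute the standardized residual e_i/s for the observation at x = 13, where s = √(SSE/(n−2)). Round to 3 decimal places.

-1.636

x=3: ŷ = 12 + 4·3 = 24; e = 24.3 − 24 = 0.3
x=7: ŷ = 12 + 4·7 = 40; e = 40.5 − 40 = 0.5
x=13: ŷ = 12 + 4·13 = 64; e = 62.2 − 64 = -1.8
x=19: ŷ = 12 + 4·19 = 88; e = 89.1 − 88 = 1.1
x=21: ŷ = 12 + 4·21 = 96; e = 95.8 − 96 = -0.2
x=23: ŷ = 12 + 4·23 = 104; e = 104.1 − 104 = 0.1
SSE = 0.09 + 0.25 + 3.24 + 1.21 + 0.04 + 0.01 = 4.84
s = √(4.84/4) = 1.1
e/s = -1.8 / 1.1 = -1.636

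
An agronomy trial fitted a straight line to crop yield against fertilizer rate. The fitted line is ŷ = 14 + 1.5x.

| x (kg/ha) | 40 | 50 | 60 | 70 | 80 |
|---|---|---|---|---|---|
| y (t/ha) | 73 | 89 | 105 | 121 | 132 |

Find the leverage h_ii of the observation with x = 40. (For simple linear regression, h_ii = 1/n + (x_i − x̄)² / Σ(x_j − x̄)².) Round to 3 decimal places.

h = 0.600

x̄ = (40 + 50 + 60 + 70 + 80)/5 = 60
Σ(x − x̄)² = 400 + 100 + 0 + 100 + 400 = 1000
h = 1/5 + (-20)²/1000 = 0.2 + 0.4 = 0.600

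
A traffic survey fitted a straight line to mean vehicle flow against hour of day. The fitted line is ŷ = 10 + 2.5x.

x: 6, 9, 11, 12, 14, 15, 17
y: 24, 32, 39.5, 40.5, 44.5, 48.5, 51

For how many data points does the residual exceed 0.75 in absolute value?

4

x=6: ŷ = 10 + 2.5·6 = 25; e = 24 − 25 = -1
x=9: ŷ = 10 + 2.5·9 = 32.5; e = 32 − 32.5 = -0.5
x=11: ŷ = 10 + 2.5·11 = 37.5; e = 39.5 − 37.5 = 2
x=12: ŷ = 10 + 2.5·12 = 40; e = 40.5 − 40 = 0.5
x=14: ŷ = 10 + 2.5·14 = 45; e = 44.5 − 45 = -0.5
x=15: ŷ = 10 + 2.5·15 = 47.5; e = 48.5 − 47.5 = 1
x=17: ŷ = 10 + 2.5·17 = 52.5; e = 51 − 52.5 = -1.5
|e| > 0.75: x=6 (|e|=1), x=11 (|e|=2), x=15 (|e|=1), x=17 (|e|=1.5) → 4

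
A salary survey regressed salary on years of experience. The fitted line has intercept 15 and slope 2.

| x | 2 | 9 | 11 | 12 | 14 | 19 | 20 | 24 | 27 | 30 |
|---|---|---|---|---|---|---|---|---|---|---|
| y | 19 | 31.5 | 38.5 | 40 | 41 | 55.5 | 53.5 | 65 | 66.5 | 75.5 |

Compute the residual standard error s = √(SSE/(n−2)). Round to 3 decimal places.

x=2: ŷ = 15 + 2·2 = 19; r = 19 − 19 = 0
x=9: ŷ = 15 + 2·9 = 33; r = 31.5 − 33 = -1.5
x=11: ŷ = 15 + 2·11 = 37; r = 38.5 − 37 = 1.5
x=12: ŷ = 15 + 2·12 = 39; r = 40 − 39 = 1
x=14: ŷ = 15 + 2·14 = 43; r = 41 − 43 = -2
x=19: ŷ = 15 + 2·19 = 53; r = 55.5 − 53 = 2.5
x=20: ŷ = 15 + 2·20 = 55; r = 53.5 − 55 = -1.5
x=24: ŷ = 15 + 2·24 = 63; r = 65 − 63 = 2
x=27: ŷ = 15 + 2·27 = 69; r = 66.5 − 69 = -2.5
x=30: ŷ = 15 + 2·30 = 75; r = 75.5 − 75 = 0.5
SSE = 0 + 2.25 + 2.25 + 1 + 4 + 6.25 + 2.25 + 4 + 6.25 + 0.25 = 28.5
s = √(28.5/8) = √3.5625 ≈ 1.887

s = 1.887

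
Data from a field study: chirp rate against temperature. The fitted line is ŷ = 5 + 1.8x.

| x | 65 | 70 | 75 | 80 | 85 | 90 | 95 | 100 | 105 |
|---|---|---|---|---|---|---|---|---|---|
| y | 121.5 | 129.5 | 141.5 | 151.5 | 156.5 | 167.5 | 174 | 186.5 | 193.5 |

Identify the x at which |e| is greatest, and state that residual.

x = 80, e = 2.5

x=65: ŷ = 5 + 1.8·65 = 122; e = 121.5 − 122 = -0.5
x=70: ŷ = 5 + 1.8·70 = 131; e = 129.5 − 131 = -1.5
x=75: ŷ = 5 + 1.8·75 = 140; e = 141.5 − 140 = 1.5
x=80: ŷ = 5 + 1.8·80 = 149; e = 151.5 − 149 = 2.5
x=85: ŷ = 5 + 1.8·85 = 158; e = 156.5 − 158 = -1.5
x=90: ŷ = 5 + 1.8·90 = 167; e = 167.5 − 167 = 0.5
x=95: ŷ = 5 + 1.8·95 = 176; e = 174 − 176 = -2
x=100: ŷ = 5 + 1.8·100 = 185; e = 186.5 − 185 = 1.5
x=105: ŷ = 5 + 1.8·105 = 194; e = 193.5 − 194 = -0.5
Largest |e| is 2.5 at x = 80, residual 2.5.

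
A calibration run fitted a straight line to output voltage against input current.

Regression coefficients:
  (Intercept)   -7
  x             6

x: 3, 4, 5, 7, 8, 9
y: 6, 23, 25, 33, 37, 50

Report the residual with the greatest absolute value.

e = 6

x=3: ŷ = -7 + 6·3 = 11; e = 6 − 11 = -5
x=4: ŷ = -7 + 6·4 = 17; e = 23 − 17 = 6
x=5: ŷ = -7 + 6·5 = 23; e = 25 − 23 = 2
x=7: ŷ = -7 + 6·7 = 35; e = 33 − 35 = -2
x=8: ŷ = -7 + 6·8 = 41; e = 37 − 41 = -4
x=9: ŷ = -7 + 6·9 = 47; e = 50 − 47 = 3
Largest |e| is 6 at x = 4, residual 6.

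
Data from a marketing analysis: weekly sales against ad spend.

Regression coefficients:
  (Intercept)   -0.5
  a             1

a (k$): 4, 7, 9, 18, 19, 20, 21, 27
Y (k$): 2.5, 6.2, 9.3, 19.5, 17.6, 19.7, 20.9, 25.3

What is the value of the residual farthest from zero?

r = 2

a=4: ŷ = -0.5 + 4 = 3.5; r = 2.5 − 3.5 = -1
a=7: ŷ = -0.5 + 7 = 6.5; r = 6.2 − 6.5 = -0.3
a=9: ŷ = -0.5 + 9 = 8.5; r = 9.3 − 8.5 = 0.8
a=18: ŷ = -0.5 + 18 = 17.5; r = 19.5 − 17.5 = 2
a=19: ŷ = -0.5 + 19 = 18.5; r = 17.6 − 18.5 = -0.9
a=20: ŷ = -0.5 + 20 = 19.5; r = 19.7 − 19.5 = 0.2
a=21: ŷ = -0.5 + 21 = 20.5; r = 20.9 − 20.5 = 0.4
a=27: ŷ = -0.5 + 27 = 26.5; r = 25.3 − 26.5 = -1.2
Largest |r| is 2 at a = 18, residual 2.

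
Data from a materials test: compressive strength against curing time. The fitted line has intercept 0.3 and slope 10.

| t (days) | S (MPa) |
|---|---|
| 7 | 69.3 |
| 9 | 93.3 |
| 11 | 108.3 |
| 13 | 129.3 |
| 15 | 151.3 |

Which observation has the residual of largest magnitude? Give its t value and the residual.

t=7: ŷ = 0.3 + 10·7 = 70.3; r = 69.3 − 70.3 = -1
t=9: ŷ = 0.3 + 10·9 = 90.3; r = 93.3 − 90.3 = 3
t=11: ŷ = 0.3 + 10·11 = 110.3; r = 108.3 − 110.3 = -2
t=13: ŷ = 0.3 + 10·13 = 130.3; r = 129.3 − 130.3 = -1
t=15: ŷ = 0.3 + 10·15 = 150.3; r = 151.3 − 150.3 = 1
Largest |r| is 3 at t = 9, residual 3.

t = 9, r = 3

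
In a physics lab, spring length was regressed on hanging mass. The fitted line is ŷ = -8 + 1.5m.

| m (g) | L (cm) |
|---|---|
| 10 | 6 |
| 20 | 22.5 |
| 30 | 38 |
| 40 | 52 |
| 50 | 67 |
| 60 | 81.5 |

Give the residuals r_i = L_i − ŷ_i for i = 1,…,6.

m=10: ŷ = -8 + 1.5·10 = 7; r = 6 − 7 = -1
m=20: ŷ = -8 + 1.5·20 = 22; r = 22.5 − 22 = 0.5
m=30: ŷ = -8 + 1.5·30 = 37; r = 38 − 37 = 1
m=40: ŷ = -8 + 1.5·40 = 52; r = 52 − 52 = 0
m=50: ŷ = -8 + 1.5·50 = 67; r = 67 − 67 = 0
m=60: ŷ = -8 + 1.5·60 = 82; r = 81.5 − 82 = -0.5

-1, 0.5, 1, 0, 0, -0.5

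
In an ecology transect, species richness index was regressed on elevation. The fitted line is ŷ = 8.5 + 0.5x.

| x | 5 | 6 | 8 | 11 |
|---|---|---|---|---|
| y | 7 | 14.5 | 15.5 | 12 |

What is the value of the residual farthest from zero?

x=5: ŷ = 8.5 + 0.5·5 = 11; e = 7 − 11 = -4
x=6: ŷ = 8.5 + 0.5·6 = 11.5; e = 14.5 − 11.5 = 3
x=8: ŷ = 8.5 + 0.5·8 = 12.5; e = 15.5 − 12.5 = 3
x=11: ŷ = 8.5 + 0.5·11 = 14; e = 12 − 14 = -2
Largest |e| is 4 at x = 5, residual -4.

e = -4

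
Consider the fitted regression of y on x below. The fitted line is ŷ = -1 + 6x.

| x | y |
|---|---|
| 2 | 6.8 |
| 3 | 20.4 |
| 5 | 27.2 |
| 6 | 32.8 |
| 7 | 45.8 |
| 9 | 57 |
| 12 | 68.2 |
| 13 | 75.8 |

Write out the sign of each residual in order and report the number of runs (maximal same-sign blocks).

x=2: ŷ = -1 + 6·2 = 11; r = 6.8 − 11 = -4.2
x=3: ŷ = -1 + 6·3 = 17; r = 20.4 − 17 = 3.4
x=5: ŷ = -1 + 6·5 = 29; r = 27.2 − 29 = -1.8
x=6: ŷ = -1 + 6·6 = 35; r = 32.8 − 35 = -2.2
x=7: ŷ = -1 + 6·7 = 41; r = 45.8 − 41 = 4.8
x=9: ŷ = -1 + 6·9 = 53; r = 57 − 53 = 4
x=12: ŷ = -1 + 6·12 = 71; r = 68.2 − 71 = -2.8
x=13: ŷ = -1 + 6·13 = 77; r = 75.8 − 77 = -1.2
Signs: − + − − + + − −
Runs: −×1, +×1, −×2, +×2, −×2 → 5

5 runs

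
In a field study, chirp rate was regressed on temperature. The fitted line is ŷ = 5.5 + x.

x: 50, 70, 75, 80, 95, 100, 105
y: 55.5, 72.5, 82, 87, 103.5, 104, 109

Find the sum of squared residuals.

x=50: ŷ = 5.5 + 50 = 55.5; r = 55.5 − 55.5 = 0
x=70: ŷ = 5.5 + 70 = 75.5; r = 72.5 − 75.5 = -3
x=75: ŷ = 5.5 + 75 = 80.5; r = 82 − 80.5 = 1.5
x=80: ŷ = 5.5 + 80 = 85.5; r = 87 − 85.5 = 1.5
x=95: ŷ = 5.5 + 95 = 100.5; r = 103.5 − 100.5 = 3
x=100: ŷ = 5.5 + 100 = 105.5; r = 104 − 105.5 = -1.5
x=105: ŷ = 5.5 + 105 = 110.5; r = 109 − 110.5 = -1.5
SSE = 0 + 9 + 2.25 + 2.25 + 9 + 2.25 + 2.25 = 27

SSE = 27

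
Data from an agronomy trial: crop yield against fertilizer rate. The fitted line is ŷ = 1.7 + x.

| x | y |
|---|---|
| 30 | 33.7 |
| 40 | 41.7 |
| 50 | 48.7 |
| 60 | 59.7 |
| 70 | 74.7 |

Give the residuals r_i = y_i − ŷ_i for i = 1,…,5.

2, 0, -3, -2, 3

x=30: ŷ = 1.7 + 30 = 31.7; r = 33.7 − 31.7 = 2
x=40: ŷ = 1.7 + 40 = 41.7; r = 41.7 − 41.7 = 0
x=50: ŷ = 1.7 + 50 = 51.7; r = 48.7 − 51.7 = -3
x=60: ŷ = 1.7 + 60 = 61.7; r = 59.7 − 61.7 = -2
x=70: ŷ = 1.7 + 70 = 71.7; r = 74.7 − 71.7 = 3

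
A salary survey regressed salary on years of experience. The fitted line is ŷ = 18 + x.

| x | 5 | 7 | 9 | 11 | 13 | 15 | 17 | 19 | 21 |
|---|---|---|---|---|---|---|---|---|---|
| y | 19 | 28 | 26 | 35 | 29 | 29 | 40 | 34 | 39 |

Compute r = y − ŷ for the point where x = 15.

r = -4

ŷ = 18 + 15 = 33
r = 29 − 33 = -4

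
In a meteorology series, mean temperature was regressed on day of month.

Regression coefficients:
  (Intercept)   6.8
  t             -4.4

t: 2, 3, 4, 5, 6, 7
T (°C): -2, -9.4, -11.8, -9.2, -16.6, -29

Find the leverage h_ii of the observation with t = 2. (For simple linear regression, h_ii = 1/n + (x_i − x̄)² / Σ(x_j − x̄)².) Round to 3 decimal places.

t̄ = (2 + 3 + 4 + 5 + 6 + 7)/6 = 4.5
Σ(t − t̄)² = 6.25 + 2.25 + 0.25 + 0.25 + 2.25 + 6.25 = 17.5
h = 1/6 + (-2.5)²/17.5 = 0.166667 + 0.357143 = 0.524

h = 0.524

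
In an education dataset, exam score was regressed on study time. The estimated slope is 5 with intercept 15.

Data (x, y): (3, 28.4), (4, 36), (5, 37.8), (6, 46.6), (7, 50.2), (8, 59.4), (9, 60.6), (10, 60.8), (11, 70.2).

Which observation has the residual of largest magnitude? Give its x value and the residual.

x=3: ŷ = 15 + 5·3 = 30; r = 28.4 − 30 = -1.6
x=4: ŷ = 15 + 5·4 = 35; r = 36 − 35 = 1
x=5: ŷ = 15 + 5·5 = 40; r = 37.8 − 40 = -2.2
x=6: ŷ = 15 + 5·6 = 45; r = 46.6 − 45 = 1.6
x=7: ŷ = 15 + 5·7 = 50; r = 50.2 − 50 = 0.2
x=8: ŷ = 15 + 5·8 = 55; r = 59.4 − 55 = 4.4
x=9: ŷ = 15 + 5·9 = 60; r = 60.6 − 60 = 0.6
x=10: ŷ = 15 + 5·10 = 65; r = 60.8 − 65 = -4.2
x=11: ŷ = 15 + 5·11 = 70; r = 70.2 − 70 = 0.2
Largest |r| is 4.4 at x = 8, residual 4.4.

x = 8, r = 4.4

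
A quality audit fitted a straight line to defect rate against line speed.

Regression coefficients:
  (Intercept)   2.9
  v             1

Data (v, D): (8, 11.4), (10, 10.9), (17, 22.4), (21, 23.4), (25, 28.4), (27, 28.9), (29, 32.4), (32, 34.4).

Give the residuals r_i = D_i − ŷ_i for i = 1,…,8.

v=8: ŷ = 2.9 + 8 = 10.9; r = 11.4 − 10.9 = 0.5
v=10: ŷ = 2.9 + 10 = 12.9; r = 10.9 − 12.9 = -2
v=17: ŷ = 2.9 + 17 = 19.9; r = 22.4 − 19.9 = 2.5
v=21: ŷ = 2.9 + 21 = 23.9; r = 23.4 − 23.9 = -0.5
v=25: ŷ = 2.9 + 25 = 27.9; r = 28.4 − 27.9 = 0.5
v=27: ŷ = 2.9 + 27 = 29.9; r = 28.9 − 29.9 = -1
v=29: ŷ = 2.9 + 29 = 31.9; r = 32.4 − 31.9 = 0.5
v=32: ŷ = 2.9 + 32 = 34.9; r = 34.4 − 34.9 = -0.5

0.5, -2, 2.5, -0.5, 0.5, -1, 0.5, -0.5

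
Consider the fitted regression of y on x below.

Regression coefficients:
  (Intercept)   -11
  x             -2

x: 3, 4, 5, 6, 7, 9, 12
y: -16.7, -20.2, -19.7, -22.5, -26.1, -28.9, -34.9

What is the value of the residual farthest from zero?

x=3: ŷ = -11 − 2·3 = -17; r = -16.7 − (-17) = 0.3
x=4: ŷ = -11 − 2·4 = -19; r = -20.2 − (-19) = -1.2
x=5: ŷ = -11 − 2·5 = -21; r = -19.7 − (-21) = 1.3
x=6: ŷ = -11 − 2·6 = -23; r = -22.5 − (-23) = 0.5
x=7: ŷ = -11 − 2·7 = -25; r = -26.1 − (-25) = -1.1
x=9: ŷ = -11 − 2·9 = -29; r = -28.9 − (-29) = 0.1
x=12: ŷ = -11 − 2·12 = -35; r = -34.9 − (-35) = 0.1
Largest |r| is 1.3 at x = 5, residual 1.3.

r = 1.3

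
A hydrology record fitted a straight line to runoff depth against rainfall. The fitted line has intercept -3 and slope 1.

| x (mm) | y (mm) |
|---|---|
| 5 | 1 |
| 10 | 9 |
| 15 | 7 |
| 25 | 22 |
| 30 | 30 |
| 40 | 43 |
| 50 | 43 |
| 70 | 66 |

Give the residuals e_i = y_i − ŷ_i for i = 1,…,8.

x=5: ŷ = -3 + 5 = 2; e = 1 − 2 = -1
x=10: ŷ = -3 + 10 = 7; e = 9 − 7 = 2
x=15: ŷ = -3 + 15 = 12; e = 7 − 12 = -5
x=25: ŷ = -3 + 25 = 22; e = 22 − 22 = 0
x=30: ŷ = -3 + 30 = 27; e = 30 − 27 = 3
x=40: ŷ = -3 + 40 = 37; e = 43 − 37 = 6
x=50: ŷ = -3 + 50 = 47; e = 43 − 47 = -4
x=70: ŷ = -3 + 70 = 67; e = 66 − 67 = -1

-1, 2, -5, 0, 3, 6, -4, -1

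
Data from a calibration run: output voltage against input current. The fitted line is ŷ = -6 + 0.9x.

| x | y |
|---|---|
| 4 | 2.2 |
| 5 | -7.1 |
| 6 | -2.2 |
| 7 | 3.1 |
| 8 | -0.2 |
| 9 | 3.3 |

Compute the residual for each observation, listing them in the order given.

x=4: ŷ = -6 + 0.9·4 = -2.4; e = 2.2 − (-2.4) = 4.6
x=5: ŷ = -6 + 0.9·5 = -1.5; e = -7.1 − (-1.5) = -5.6
x=6: ŷ = -6 + 0.9·6 = -0.6; e = -2.2 − (-0.6) = -1.6
x=7: ŷ = -6 + 0.9·7 = 0.3; e = 3.1 − 0.3 = 2.8
x=8: ŷ = -6 + 0.9·8 = 1.2; e = -0.2 − 1.2 = -1.4
x=9: ŷ = -6 + 0.9·9 = 2.1; e = 3.3 − 2.1 = 1.2

4.6, -5.6, -1.6, 2.8, -1.4, 1.2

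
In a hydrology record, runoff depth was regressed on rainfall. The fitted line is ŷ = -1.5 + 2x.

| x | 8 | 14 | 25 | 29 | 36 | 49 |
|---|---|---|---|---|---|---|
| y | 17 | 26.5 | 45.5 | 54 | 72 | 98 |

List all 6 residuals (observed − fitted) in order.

x=8: ŷ = -1.5 + 2·8 = 14.5; r = 17 − 14.5 = 2.5
x=14: ŷ = -1.5 + 2·14 = 26.5; r = 26.5 − 26.5 = 0
x=25: ŷ = -1.5 + 2·25 = 48.5; r = 45.5 − 48.5 = -3
x=29: ŷ = -1.5 + 2·29 = 56.5; r = 54 − 56.5 = -2.5
x=36: ŷ = -1.5 + 2·36 = 70.5; r = 72 − 70.5 = 1.5
x=49: ŷ = -1.5 + 2·49 = 96.5; r = 98 − 96.5 = 1.5

2.5, 0, -3, -2.5, 1.5, 1.5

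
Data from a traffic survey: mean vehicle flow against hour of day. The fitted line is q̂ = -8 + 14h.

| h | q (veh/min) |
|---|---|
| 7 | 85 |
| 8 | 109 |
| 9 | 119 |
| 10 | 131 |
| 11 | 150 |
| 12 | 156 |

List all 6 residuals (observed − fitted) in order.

-5, 5, 1, -1, 4, -4

h=7: q̂ = -8 + 14·7 = 90; e = 85 − 90 = -5
h=8: q̂ = -8 + 14·8 = 104; e = 109 − 104 = 5
h=9: q̂ = -8 + 14·9 = 118; e = 119 − 118 = 1
h=10: q̂ = -8 + 14·10 = 132; e = 131 − 132 = -1
h=11: q̂ = -8 + 14·11 = 146; e = 150 − 146 = 4
h=12: q̂ = -8 + 14·12 = 160; e = 156 − 160 = -4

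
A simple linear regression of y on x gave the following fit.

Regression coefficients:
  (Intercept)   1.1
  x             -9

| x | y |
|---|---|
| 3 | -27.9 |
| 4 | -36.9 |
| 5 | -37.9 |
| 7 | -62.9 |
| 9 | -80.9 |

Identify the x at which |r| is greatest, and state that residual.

x=3: ŷ = 1.1 − 9·3 = -25.9; r = -27.9 − (-25.9) = -2
x=4: ŷ = 1.1 − 9·4 = -34.9; r = -36.9 − (-34.9) = -2
x=5: ŷ = 1.1 − 9·5 = -43.9; r = -37.9 − (-43.9) = 6
x=7: ŷ = 1.1 − 9·7 = -61.9; r = -62.9 − (-61.9) = -1
x=9: ŷ = 1.1 − 9·9 = -79.9; r = -80.9 − (-79.9) = -1
Largest |r| is 6 at x = 5, residual 6.

x = 5, r = 6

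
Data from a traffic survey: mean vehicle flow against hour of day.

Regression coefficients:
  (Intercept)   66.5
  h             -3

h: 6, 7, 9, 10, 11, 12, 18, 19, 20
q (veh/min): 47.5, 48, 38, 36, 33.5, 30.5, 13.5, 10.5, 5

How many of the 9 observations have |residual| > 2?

1

h=6: ŷ = 66.5 − 3·6 = 48.5; r = 47.5 − 48.5 = -1
h=7: ŷ = 66.5 − 3·7 = 45.5; r = 48 − 45.5 = 2.5
h=9: ŷ = 66.5 − 3·9 = 39.5; r = 38 − 39.5 = -1.5
h=10: ŷ = 66.5 − 3·10 = 36.5; r = 36 − 36.5 = -0.5
h=11: ŷ = 66.5 − 3·11 = 33.5; r = 33.5 − 33.5 = 0
h=12: ŷ = 66.5 − 3·12 = 30.5; r = 30.5 − 30.5 = 0
h=18: ŷ = 66.5 − 3·18 = 12.5; r = 13.5 − 12.5 = 1
h=19: ŷ = 66.5 − 3·19 = 9.5; r = 10.5 − 9.5 = 1
h=20: ŷ = 66.5 − 3·20 = 6.5; r = 5 − 6.5 = -1.5
|r| > 2: h=7 (|r|=2.5) → 1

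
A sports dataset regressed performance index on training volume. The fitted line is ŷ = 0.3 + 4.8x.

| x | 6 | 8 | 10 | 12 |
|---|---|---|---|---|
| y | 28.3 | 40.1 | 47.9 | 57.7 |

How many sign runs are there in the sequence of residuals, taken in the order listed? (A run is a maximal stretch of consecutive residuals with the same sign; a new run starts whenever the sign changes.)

3 runs

x=6: ŷ = 0.3 + 4.8·6 = 29.1; e = 28.3 − 29.1 = -0.8
x=8: ŷ = 0.3 + 4.8·8 = 38.7; e = 40.1 − 38.7 = 1.4
x=10: ŷ = 0.3 + 4.8·10 = 48.3; e = 47.9 − 48.3 = -0.4
x=12: ŷ = 0.3 + 4.8·12 = 57.9; e = 57.7 − 57.9 = -0.2
Signs: − + − −
Runs: −×1, +×1, −×2 → 3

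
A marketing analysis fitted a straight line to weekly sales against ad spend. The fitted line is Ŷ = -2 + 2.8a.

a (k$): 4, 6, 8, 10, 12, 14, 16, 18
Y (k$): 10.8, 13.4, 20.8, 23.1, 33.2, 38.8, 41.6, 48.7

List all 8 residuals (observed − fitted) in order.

a=4: Ŷ = -2 + 2.8·4 = 9.2; r = 10.8 − 9.2 = 1.6
a=6: Ŷ = -2 + 2.8·6 = 14.8; r = 13.4 − 14.8 = -1.4
a=8: Ŷ = -2 + 2.8·8 = 20.4; r = 20.8 − 20.4 = 0.4
a=10: Ŷ = -2 + 2.8·10 = 26; r = 23.1 − 26 = -2.9
a=12: Ŷ = -2 + 2.8·12 = 31.6; r = 33.2 − 31.6 = 1.6
a=14: Ŷ = -2 + 2.8·14 = 37.2; r = 38.8 − 37.2 = 1.6
a=16: Ŷ = -2 + 2.8·16 = 42.8; r = 41.6 − 42.8 = -1.2
a=18: Ŷ = -2 + 2.8·18 = 48.4; r = 48.7 − 48.4 = 0.3

1.6, -1.4, 0.4, -2.9, 1.6, 1.6, -1.2, 0.3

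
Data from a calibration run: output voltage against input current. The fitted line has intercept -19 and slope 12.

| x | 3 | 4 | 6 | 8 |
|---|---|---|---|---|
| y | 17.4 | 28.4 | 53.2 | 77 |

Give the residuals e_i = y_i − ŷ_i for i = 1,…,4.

0.4, -0.6, 0.2, 0

x=3: ŷ = -19 + 12·3 = 17; e = 17.4 − 17 = 0.4
x=4: ŷ = -19 + 12·4 = 29; e = 28.4 − 29 = -0.6
x=6: ŷ = -19 + 12·6 = 53; e = 53.2 − 53 = 0.2
x=8: ŷ = -19 + 12·8 = 77; e = 77 − 77 = 0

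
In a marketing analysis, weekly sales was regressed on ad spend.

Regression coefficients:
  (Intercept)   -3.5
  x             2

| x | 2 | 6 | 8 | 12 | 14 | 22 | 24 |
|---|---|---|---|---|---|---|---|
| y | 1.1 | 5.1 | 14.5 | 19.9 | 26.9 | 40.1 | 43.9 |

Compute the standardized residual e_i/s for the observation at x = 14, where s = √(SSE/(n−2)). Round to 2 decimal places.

x=2: ŷ = -3.5 + 2·2 = 0.5; e = 1.1 − 0.5 = 0.6
x=6: ŷ = -3.5 + 2·6 = 8.5; e = 5.1 − 8.5 = -3.4
x=8: ŷ = -3.5 + 2·8 = 12.5; e = 14.5 − 12.5 = 2
x=12: ŷ = -3.5 + 2·12 = 20.5; e = 19.9 − 20.5 = -0.6
x=14: ŷ = -3.5 + 2·14 = 24.5; e = 26.9 − 24.5 = 2.4
x=22: ŷ = -3.5 + 2·22 = 40.5; e = 40.1 − 40.5 = -0.4
x=24: ŷ = -3.5 + 2·24 = 44.5; e = 43.9 − 44.5 = -0.6
SSE = 0.36 + 11.56 + 4 + 0.36 + 5.76 + 0.16 + 0.36 = 22.56
s = √(22.56/5) = 2.12415
e/s = 2.4 / 2.12415 = 1.13

1.13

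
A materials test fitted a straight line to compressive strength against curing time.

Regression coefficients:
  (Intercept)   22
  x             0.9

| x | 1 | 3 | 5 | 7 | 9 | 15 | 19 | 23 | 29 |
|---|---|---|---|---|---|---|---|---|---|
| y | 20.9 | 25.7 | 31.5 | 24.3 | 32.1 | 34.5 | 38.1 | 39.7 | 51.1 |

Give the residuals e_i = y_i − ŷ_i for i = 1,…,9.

x=1: ŷ = 22 + 0.9·1 = 22.9; e = 20.9 − 22.9 = -2
x=3: ŷ = 22 + 0.9·3 = 24.7; e = 25.7 − 24.7 = 1
x=5: ŷ = 22 + 0.9·5 = 26.5; e = 31.5 − 26.5 = 5
x=7: ŷ = 22 + 0.9·7 = 28.3; e = 24.3 − 28.3 = -4
x=9: ŷ = 22 + 0.9·9 = 30.1; e = 32.1 − 30.1 = 2
x=15: ŷ = 22 + 0.9·15 = 35.5; e = 34.5 − 35.5 = -1
x=19: ŷ = 22 + 0.9·19 = 39.1; e = 38.1 − 39.1 = -1
x=23: ŷ = 22 + 0.9·23 = 42.7; e = 39.7 − 42.7 = -3
x=29: ŷ = 22 + 0.9·29 = 48.1; e = 51.1 − 48.1 = 3

-2, 1, 5, -4, 2, -1, -1, -3, 3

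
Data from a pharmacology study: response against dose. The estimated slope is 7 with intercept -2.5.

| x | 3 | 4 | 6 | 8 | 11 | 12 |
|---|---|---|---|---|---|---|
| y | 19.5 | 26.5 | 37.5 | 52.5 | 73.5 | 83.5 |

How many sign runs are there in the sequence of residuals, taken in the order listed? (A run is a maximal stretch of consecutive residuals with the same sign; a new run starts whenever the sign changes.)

3 runs

x=3: ŷ = -2.5 + 7·3 = 18.5; r = 19.5 − 18.5 = 1
x=4: ŷ = -2.5 + 7·4 = 25.5; r = 26.5 − 25.5 = 1
x=6: ŷ = -2.5 + 7·6 = 39.5; r = 37.5 − 39.5 = -2
x=8: ŷ = -2.5 + 7·8 = 53.5; r = 52.5 − 53.5 = -1
x=11: ŷ = -2.5 + 7·11 = 74.5; r = 73.5 − 74.5 = -1
x=12: ŷ = -2.5 + 7·12 = 81.5; r = 83.5 − 81.5 = 2
Signs: + + − − − +
Runs: +×2, −×3, +×1 → 3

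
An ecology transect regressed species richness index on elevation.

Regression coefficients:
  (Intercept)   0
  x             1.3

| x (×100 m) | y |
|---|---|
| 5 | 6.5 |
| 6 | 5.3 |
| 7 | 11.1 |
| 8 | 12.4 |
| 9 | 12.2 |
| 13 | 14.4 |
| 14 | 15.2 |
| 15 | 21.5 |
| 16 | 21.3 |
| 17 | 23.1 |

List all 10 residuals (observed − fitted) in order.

0, -2.5, 2, 2, 0.5, -2.5, -3, 2, 0.5, 1

x=5: ŷ = 1.3·5 = 6.5; r = 6.5 − 6.5 = 0
x=6: ŷ = 1.3·6 = 7.8; r = 5.3 − 7.8 = -2.5
x=7: ŷ = 1.3·7 = 9.1; r = 11.1 − 9.1 = 2
x=8: ŷ = 1.3·8 = 10.4; r = 12.4 − 10.4 = 2
x=9: ŷ = 1.3·9 = 11.7; r = 12.2 − 11.7 = 0.5
x=13: ŷ = 1.3·13 = 16.9; r = 14.4 − 16.9 = -2.5
x=14: ŷ = 1.3·14 = 18.2; r = 15.2 − 18.2 = -3
x=15: ŷ = 1.3·15 = 19.5; r = 21.5 − 19.5 = 2
x=16: ŷ = 1.3·16 = 20.8; r = 21.3 − 20.8 = 0.5
x=17: ŷ = 1.3·17 = 22.1; r = 23.1 − 22.1 = 1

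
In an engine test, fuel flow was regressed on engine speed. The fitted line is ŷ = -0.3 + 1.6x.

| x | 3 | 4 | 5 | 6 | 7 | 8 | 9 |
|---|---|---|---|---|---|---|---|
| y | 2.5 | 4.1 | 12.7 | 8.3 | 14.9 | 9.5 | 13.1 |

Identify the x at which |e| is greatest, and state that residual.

x = 5, e = 5

x=3: ŷ = -0.3 + 1.6·3 = 4.5; e = 2.5 − 4.5 = -2
x=4: ŷ = -0.3 + 1.6·4 = 6.1; e = 4.1 − 6.1 = -2
x=5: ŷ = -0.3 + 1.6·5 = 7.7; e = 12.7 − 7.7 = 5
x=6: ŷ = -0.3 + 1.6·6 = 9.3; e = 8.3 − 9.3 = -1
x=7: ŷ = -0.3 + 1.6·7 = 10.9; e = 14.9 − 10.9 = 4
x=8: ŷ = -0.3 + 1.6·8 = 12.5; e = 9.5 − 12.5 = -3
x=9: ŷ = -0.3 + 1.6·9 = 14.1; e = 13.1 − 14.1 = -1
Largest |e| is 5 at x = 5, residual 5.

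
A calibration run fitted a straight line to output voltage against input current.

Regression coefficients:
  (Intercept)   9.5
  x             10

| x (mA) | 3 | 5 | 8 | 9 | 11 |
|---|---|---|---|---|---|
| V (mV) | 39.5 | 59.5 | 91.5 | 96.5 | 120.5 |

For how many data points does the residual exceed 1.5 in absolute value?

x=3: ŷ = 9.5 + 10·3 = 39.5; r = 39.5 − 39.5 = 0
x=5: ŷ = 9.5 + 10·5 = 59.5; r = 59.5 − 59.5 = 0
x=8: ŷ = 9.5 + 10·8 = 89.5; r = 91.5 − 89.5 = 2
x=9: ŷ = 9.5 + 10·9 = 99.5; r = 96.5 − 99.5 = -3
x=11: ŷ = 9.5 + 10·11 = 119.5; r = 120.5 − 119.5 = 1
|r| > 1.5: x=8 (|r|=2), x=9 (|r|=3) → 2

2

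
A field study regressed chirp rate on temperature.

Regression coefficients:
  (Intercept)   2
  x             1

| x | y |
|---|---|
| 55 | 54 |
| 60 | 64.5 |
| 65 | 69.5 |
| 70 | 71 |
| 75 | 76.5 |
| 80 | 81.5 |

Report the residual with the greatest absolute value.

e = -3

x=55: ŷ = 2 + 55 = 57; e = 54 − 57 = -3
x=60: ŷ = 2 + 60 = 62; e = 64.5 − 62 = 2.5
x=65: ŷ = 2 + 65 = 67; e = 69.5 − 67 = 2.5
x=70: ŷ = 2 + 70 = 72; e = 71 − 72 = -1
x=75: ŷ = 2 + 75 = 77; e = 76.5 − 77 = -0.5
x=80: ŷ = 2 + 80 = 82; e = 81.5 − 82 = -0.5
Largest |e| is 3 at x = 55, residual -3.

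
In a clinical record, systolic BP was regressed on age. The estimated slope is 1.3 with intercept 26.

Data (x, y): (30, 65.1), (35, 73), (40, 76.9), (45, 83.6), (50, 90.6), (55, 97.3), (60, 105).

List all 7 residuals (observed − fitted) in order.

x=30: ŷ = 26 + 1.3·30 = 65; r = 65.1 − 65 = 0.1
x=35: ŷ = 26 + 1.3·35 = 71.5; r = 73 − 71.5 = 1.5
x=40: ŷ = 26 + 1.3·40 = 78; r = 76.9 − 78 = -1.1
x=45: ŷ = 26 + 1.3·45 = 84.5; r = 83.6 − 84.5 = -0.9
x=50: ŷ = 26 + 1.3·50 = 91; r = 90.6 − 91 = -0.4
x=55: ŷ = 26 + 1.3·55 = 97.5; r = 97.3 − 97.5 = -0.2
x=60: ŷ = 26 + 1.3·60 = 104; r = 105 − 104 = 1

0.1, 1.5, -1.1, -0.9, -0.4, -0.2, 1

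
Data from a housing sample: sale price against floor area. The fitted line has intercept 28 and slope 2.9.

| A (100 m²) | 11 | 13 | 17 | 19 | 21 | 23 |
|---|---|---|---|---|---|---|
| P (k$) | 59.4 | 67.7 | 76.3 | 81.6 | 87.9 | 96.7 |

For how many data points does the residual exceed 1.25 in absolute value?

3

A=11: ŷ = 28 + 2.9·11 = 59.9; r = 59.4 − 59.9 = -0.5
A=13: ŷ = 28 + 2.9·13 = 65.7; r = 67.7 − 65.7 = 2
A=17: ŷ = 28 + 2.9·17 = 77.3; r = 76.3 − 77.3 = -1
A=19: ŷ = 28 + 2.9·19 = 83.1; r = 81.6 − 83.1 = -1.5
A=21: ŷ = 28 + 2.9·21 = 88.9; r = 87.9 − 88.9 = -1
A=23: ŷ = 28 + 2.9·23 = 94.7; r = 96.7 − 94.7 = 2
|r| > 1.25: A=13 (|r|=2), A=19 (|r|=1.5), A=23 (|r|=2) → 3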